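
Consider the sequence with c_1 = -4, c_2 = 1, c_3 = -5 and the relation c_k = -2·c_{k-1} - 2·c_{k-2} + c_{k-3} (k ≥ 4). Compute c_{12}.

Applying the relation repeatedly:
c_4 = 4, c_5 = 3, c_6 = -19, c_7 = 36, c_8 = -31, c_9 = -29, c_{10} = 156, c_{11} = -285, c_{12} = 229.

229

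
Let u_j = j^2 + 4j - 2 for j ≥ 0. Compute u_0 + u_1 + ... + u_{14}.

Over j = 0..14: Σj = 105, Σj² = 1015.
Total = (1)·1015 + (4)·105 + (-2)·15 = 1405.

1405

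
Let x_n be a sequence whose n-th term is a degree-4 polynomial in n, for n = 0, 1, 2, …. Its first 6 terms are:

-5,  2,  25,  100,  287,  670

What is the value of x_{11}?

1st diffs: 7, 23, 75, 187, 383.
2nd diffs: 16, 52, 112, 196.
3rd diffs: 36, 60, 84.
4th diffs: 24, 24 (constant).
Newton forward-difference form: x_n = -5 + 7·C(n,1) + 16·C(n,2) + 36·C(n,3) + 24·C(n,4).
At n = 11: n = 11, so x_{11} = -5 + 77 + 880 + 5940 + 7920 = 14812.

14812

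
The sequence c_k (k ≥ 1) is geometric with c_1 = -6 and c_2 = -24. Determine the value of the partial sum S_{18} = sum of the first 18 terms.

Common ratio r = 4.
c_k = (-6)·4^(k-1).
S = (-6)·(4^18 - 1)/(4 - 1) = (-6)·(68719476736 - 1)/(3) = -137438953470.

-137438953470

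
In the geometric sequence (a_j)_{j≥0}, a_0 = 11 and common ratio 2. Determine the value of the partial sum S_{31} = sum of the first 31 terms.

23622320117

a_j = 11·2^(j-0).
S = 11·(2^31 - 1)/(2 - 1) = 11·(2147483648 - 1)/(1) = 23622320117.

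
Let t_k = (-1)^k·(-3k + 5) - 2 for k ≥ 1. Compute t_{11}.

26

(-1)^11 = -1; -3k + 5 at k=11 is -28; so t_{11} = 26.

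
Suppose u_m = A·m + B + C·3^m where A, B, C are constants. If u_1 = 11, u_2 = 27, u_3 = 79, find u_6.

Plug in m = 1, 2, 3: A + B + 3C = 11; 2A + B + 9C = 27; 3A + B + 27C = 79.
Subtracting the first from the second: A + 6C = 16.
Subtracting the second from the third: A + 18C = 52.
Solving: C = 3, A = -2, then B = 4.
So u_m = -2·m + 4 + 3·3^m; at m=6 this is 2179.

2179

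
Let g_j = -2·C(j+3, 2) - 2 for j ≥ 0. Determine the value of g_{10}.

-158

C(13, 2) = 78, so g_{10} = -158.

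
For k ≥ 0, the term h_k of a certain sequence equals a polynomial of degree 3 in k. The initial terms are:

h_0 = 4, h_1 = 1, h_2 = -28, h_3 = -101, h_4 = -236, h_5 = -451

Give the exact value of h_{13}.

1st diffs: -3, -29, -73, -135, -215.
2nd diffs: -26, -44, -62, -80.
3rd diffs: -18, -18, -18 (constant).
So h_k = -3k^3 - 4k^2 + 4k + 4.
Evaluating at k = 13 gives h_{13} = -7211.

-7211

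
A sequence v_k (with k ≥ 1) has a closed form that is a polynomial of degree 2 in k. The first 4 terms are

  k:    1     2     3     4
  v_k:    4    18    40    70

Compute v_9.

340

1st diffs: 14, 22, 30.
2nd diffs: 8, 8 (constant).
Newton forward-difference form: v_k = 4 + 14·C(k-1,1) + 8·C(k-1,2).
At k = 9: k-1 = 8, so v_9 = 4 + 112 + 224 = 340.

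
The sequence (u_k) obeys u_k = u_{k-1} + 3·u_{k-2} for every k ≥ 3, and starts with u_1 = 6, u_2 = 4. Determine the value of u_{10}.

5938

Compute successive terms:
u_3 = 22;  u_4 = 34;  u_5 = 100;  u_6 = 202;  u_7 = 502;  u_8 = 1108;  u_9 = 2614;  u_{10} = 5938.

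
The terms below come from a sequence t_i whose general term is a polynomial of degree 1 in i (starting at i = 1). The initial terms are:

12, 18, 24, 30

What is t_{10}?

66

1st diffs: 6, 6, 6 (constant).
So t_i = 6i + 6.
Evaluating at i = 10 gives t_{10} = 66.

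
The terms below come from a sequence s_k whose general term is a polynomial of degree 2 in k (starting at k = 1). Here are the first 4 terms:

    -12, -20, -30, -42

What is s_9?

-132

1st diffs: -8, -10, -12.
2nd diffs: -2, -2 (constant).
So s_k = -k^2 - 5k - 6.
Evaluating at k = 9 gives s_9 = -132.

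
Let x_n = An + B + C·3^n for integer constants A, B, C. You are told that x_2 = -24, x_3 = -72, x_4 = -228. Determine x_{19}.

-3486784296

The three given values yield: 2A + B + 9C = -24; 3A + B + 27C = -72; 4A + B + 81C = -228.
Subtracting the first from the second: A + 18C = -48.
Subtracting the second from the third: A + 54C = -156.
Solving: C = -3, A = 6, then B = -9.
Therefore x_{19} = 114 + (-9) + (-3)·1162261467 = -3486784296.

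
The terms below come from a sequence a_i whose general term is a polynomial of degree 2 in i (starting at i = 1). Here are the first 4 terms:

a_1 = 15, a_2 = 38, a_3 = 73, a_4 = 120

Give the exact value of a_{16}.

1st diffs: 23, 35, 47.
2nd diffs: 12, 12 (constant).
Newton forward-difference form: a_i = 15 + 23·C(i-1,1) + 12·C(i-1,2).
At i = 16: i-1 = 15, so a_{16} = 15 + 345 + 1260 = 1620.

1620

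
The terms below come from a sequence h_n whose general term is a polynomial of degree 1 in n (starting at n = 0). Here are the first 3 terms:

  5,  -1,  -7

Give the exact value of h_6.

-31

1st diffs: -6, -6 (constant).
So h_n = -6n + 5.
Evaluating at n = 6 gives h_6 = -31.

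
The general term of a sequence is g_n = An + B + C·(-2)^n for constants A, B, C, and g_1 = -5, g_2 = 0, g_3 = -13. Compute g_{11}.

Write the equations: A + B - 2C = -5; 2A + B + 4C = 0; 3A + B - 8C = -13.
Subtracting the first from the second: A + 6C = 5.
Subtracting the second from the third: A - 12C = -13.
Solving: C = 1, A = -1, then B = -2.
Hence g_{11} = -1·11 + (-2) + 1·(-2048) = -2061.

-2061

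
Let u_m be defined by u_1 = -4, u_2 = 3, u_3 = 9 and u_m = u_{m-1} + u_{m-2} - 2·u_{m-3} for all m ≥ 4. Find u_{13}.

Applying the relation repeatedly:
u_4 = 20  u_5 = 23  u_6 = 25  u_7 = 8  u_8 = -13  u_9 = -55  u_{10} = -84  u_{11} = -113  u_{12} = -87  u_{13} = -32.

-32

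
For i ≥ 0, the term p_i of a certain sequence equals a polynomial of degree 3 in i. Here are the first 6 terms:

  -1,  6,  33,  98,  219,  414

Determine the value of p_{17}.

15078

1st diffs: 7, 27, 65, 121, 195.
2nd diffs: 20, 38, 56, 74.
3rd diffs: 18, 18, 18 (constant).
Newton forward-difference form: p_i = -1 + 7·C(i,1) + 20·C(i,2) + 18·C(i,3).
At i = 17: i = 17, so p_{17} = -1 + 119 + 2720 + 12240 = 15078.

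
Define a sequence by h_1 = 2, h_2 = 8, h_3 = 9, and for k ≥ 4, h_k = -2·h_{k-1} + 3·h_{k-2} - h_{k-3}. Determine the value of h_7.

Iterate the recurrence:
h_4 = 4  h_5 = 11  h_6 = -19  h_7 = 67.

67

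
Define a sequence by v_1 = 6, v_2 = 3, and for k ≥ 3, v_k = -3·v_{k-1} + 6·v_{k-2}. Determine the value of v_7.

6399

Applying the relation repeatedly:
v_3 = 27; v_4 = -63; v_5 = 351; v_6 = -1431; v_7 = 6399.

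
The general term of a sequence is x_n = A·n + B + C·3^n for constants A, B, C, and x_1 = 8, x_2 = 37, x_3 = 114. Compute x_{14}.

Plug in n = 1, 2, 3: A + B + 3C = 8; 2A + B + 9C = 37; 3A + B + 27C = 114.
Subtracting the first from the second: A + 6C = 29.
Subtracting the second from the third: A + 18C = 77.
Solving: C = 4, A = 5, then B = -9.
Hence x_{14} = 5·14 + (-9) + 4·4782969 = 19131937.

19131937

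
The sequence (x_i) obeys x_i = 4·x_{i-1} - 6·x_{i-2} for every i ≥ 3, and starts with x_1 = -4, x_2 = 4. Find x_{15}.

Iterate the recurrence:
x_3 = 40; x_4 = 136; x_5 = 304; …; x_{12} = 8320; x_{13} = 269056; x_{14} = 1026304; x_{15} = 2490880.

2490880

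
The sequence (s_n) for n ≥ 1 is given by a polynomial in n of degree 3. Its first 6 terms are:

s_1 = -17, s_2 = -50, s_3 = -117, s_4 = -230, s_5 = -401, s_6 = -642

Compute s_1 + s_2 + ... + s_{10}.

1st diffs: -33, -67, -113, -171, -241.
2nd diffs: -34, -46, -58, -70.
3rd diffs: -12, -12, -12 (constant).
Newton forward-difference form: s_n = -17 + (-33)·C(n-1,1) + (-34)·C(n-1,2) + (-12)·C(n-1,3).
Continuing: -965, -1382, -1905, -2546.
Summing n = 1..10 (10 terms) gives -8255.

-8255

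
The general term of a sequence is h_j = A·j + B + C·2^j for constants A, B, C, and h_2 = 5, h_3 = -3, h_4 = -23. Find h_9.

-1491

The three given values yield: 2A + B + 4C = 5; 3A + B + 8C = -3; 4A + B + 16C = -23.
Subtracting the first from the second: A + 4C = -8.
Subtracting the second from the third: A + 8C = -20.
Solving: C = -3, A = 4, then B = 9.
Hence h_9 = 4·9 + 9 + (-3)·512 = -1491.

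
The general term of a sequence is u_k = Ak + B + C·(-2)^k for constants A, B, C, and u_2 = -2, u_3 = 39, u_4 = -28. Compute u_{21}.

6291561

Plug in k = 2, 3, 4: 2A + B + 4C = -2; 3A + B - 8C = 39; 4A + B + 16C = -28.
Subtracting the first from the second: A - 12C = 41.
Subtracting the second from the third: A + 24C = -67.
Solving: C = -3, A = 5, then B = 0.
Hence u_{21} = 5·21 + 0 + (-3)·(-2097152) = 6291561.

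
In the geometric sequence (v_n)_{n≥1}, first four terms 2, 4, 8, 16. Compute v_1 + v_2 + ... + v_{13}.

16382

Common ratio r = 2.
v_n = 2·2^(n-1).
S = 2·(2^13 - 1)/(2 - 1) = 2·(8192 - 1)/(1) = 16382.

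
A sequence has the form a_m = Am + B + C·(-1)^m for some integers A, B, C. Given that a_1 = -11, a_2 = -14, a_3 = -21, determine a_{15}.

Plug in m = 1, 2, 3: A + B - C = -11; 2A + B + C = -14; 3A + B - C = -21.
Subtracting the first from the second: A + 2C = -3.
Subtracting the second from the third: A - 2C = -7.
Solving: C = 1, A = -5, then B = -5.
So a_m = -5·m + (-5) + 1·(-1)^m; at m=15 this is -81.

-81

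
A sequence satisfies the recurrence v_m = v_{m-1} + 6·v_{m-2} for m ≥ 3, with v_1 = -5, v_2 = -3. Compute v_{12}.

Iterate the recurrence:
v_3 = -33  v_4 = -51  v_5 = -249  v_6 = -555  v_7 = -2049  v_8 = -5379  v_9 = -17673  v_{10} = -49947  v_{11} = -155985  v_{12} = -455667.
(Characteristic roots are 3 and -2.)

-455667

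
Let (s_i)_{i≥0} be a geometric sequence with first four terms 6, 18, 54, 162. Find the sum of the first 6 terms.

Common ratio r = 3.
s_i = 6·3^(i-0).
S = 6·(3^6 - 1)/(3 - 1) = 6·(729 - 1)/(2) = 2184.

2184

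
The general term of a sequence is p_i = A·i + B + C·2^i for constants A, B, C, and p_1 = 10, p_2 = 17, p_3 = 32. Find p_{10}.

At i = 1, 2, 3: A + B + 2C = 10; 2A + B + 4C = 17; 3A + B + 8C = 32.
Subtracting the first from the second: A + 2C = 7.
Subtracting the second from the third: A + 4C = 15.
Solving: C = 4, A = -1, then B = 3.
Therefore p_{10} = -10 + 3 + 4·1024 = 4089.

4089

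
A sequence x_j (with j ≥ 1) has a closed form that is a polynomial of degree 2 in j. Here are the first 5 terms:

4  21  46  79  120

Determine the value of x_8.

1st diffs: 17, 25, 33, 41.
2nd diffs: 8, 8, 8 (constant).
Newton forward-difference form: x_j = 4 + 17·C(j-1,1) + 8·C(j-1,2).
At j = 8: j-1 = 7, so x_8 = 4 + 119 + 168 = 291.

291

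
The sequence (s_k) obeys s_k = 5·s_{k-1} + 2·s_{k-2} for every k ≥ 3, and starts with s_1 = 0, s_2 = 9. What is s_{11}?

31374225

Applying the relation repeatedly:
s_3 = 45;  s_4 = 243;  s_5 = 1305;  s_6 = 7011;  s_7 = 37665;  s_8 = 202347;  s_9 = 1087065;  s_{10} = 5840019;  s_{11} = 31374225.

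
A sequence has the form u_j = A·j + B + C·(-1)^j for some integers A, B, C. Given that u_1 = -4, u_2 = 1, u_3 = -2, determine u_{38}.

37

Write the equations: A + B - C = -4; 2A + B + C = 1; 3A + B - C = -2.
Subtracting the first from the second: A + 2C = 5.
Subtracting the second from the third: A - 2C = -3.
Solving: C = 2, A = 1, then B = -3.
Therefore u_{38} = 38 + (-3) + 2·1 = 37.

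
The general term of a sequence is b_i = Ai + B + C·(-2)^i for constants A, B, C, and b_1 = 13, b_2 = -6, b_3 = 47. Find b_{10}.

-4046

Write the equations: A + B - 2C = 13; 2A + B + 4C = -6; 3A + B - 8C = 47.
Subtracting the first from the second: A + 6C = -19.
Subtracting the second from the third: A - 12C = 53.
Solving: C = -4, A = 5, then B = 0.
So b_i = 5·i + 0 + (-4)·(-2)^i; at i=10 this is -4046.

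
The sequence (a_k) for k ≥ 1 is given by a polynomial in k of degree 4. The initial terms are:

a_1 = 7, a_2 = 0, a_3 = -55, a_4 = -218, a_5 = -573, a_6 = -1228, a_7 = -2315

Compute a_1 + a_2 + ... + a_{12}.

-59646

1st diffs: -7, -55, -163, -355, -655, -1087.
2nd diffs: -48, -108, -192, -300, -432.
3rd diffs: -60, -84, -108, -132.
4th diffs: -24, -24, -24 (constant).
Newton forward-difference form: a_k = 7 + (-7)·C(k-1,1) + (-48)·C(k-1,2) + (-60)·C(k-1,3) + (-24)·C(k-1,4).
Continuing: …, -3990, -6433, -9848, -14463, …, a_{12} = -20530.
Summing k = 1..12 (12 terms) gives -59646.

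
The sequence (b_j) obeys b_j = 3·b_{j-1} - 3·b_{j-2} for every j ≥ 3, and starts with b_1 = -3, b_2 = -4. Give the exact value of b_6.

45

Step forward from the initial values:
b_3 = -3  b_4 = 3  b_5 = 18  b_6 = 45.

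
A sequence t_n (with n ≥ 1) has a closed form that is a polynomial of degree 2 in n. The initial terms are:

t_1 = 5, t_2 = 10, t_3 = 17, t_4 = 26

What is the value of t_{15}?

257

1st diffs: 5, 7, 9.
2nd diffs: 2, 2 (constant).
Newton forward-difference form: t_n = 5 + 5·C(n-1,1) + 2·C(n-1,2).
At n = 15: n-1 = 14, so t_{15} = 5 + 70 + 182 = 257.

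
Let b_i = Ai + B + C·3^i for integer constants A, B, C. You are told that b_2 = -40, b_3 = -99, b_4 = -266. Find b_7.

-6599

Write the equations: 2A + B + 9C = -40; 3A + B + 27C = -99; 4A + B + 81C = -266.
Subtracting the first from the second: A + 18C = -59.
Subtracting the second from the third: A + 54C = -167.
Solving: C = -3, A = -5, then B = -3.
So b_i = -5·i + (-3) + (-3)·3^i; at i=7 this is -6599.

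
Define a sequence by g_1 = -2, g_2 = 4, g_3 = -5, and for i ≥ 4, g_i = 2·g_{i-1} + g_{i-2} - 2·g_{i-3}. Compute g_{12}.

g_4 = -2  g_5 = -17  g_6 = -26  g_7 = -65  g_8 = -122  g_9 = -257  g_{10} = -506  g_{11} = -1025  g_{12} = -2042.

-2042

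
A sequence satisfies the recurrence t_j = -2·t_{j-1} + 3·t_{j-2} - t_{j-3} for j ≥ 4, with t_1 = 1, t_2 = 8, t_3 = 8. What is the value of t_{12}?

Iterate the recurrence:
t_4 = 7, t_5 = 2, t_6 = 9, t_7 = -19, t_8 = 63, t_9 = -192, t_{10} = 592, t_{11} = -1823, t_{12} = 5614.

5614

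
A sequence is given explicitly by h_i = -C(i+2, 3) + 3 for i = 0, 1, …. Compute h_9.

-162

C(11, 3) = 165, so h_9 = -162.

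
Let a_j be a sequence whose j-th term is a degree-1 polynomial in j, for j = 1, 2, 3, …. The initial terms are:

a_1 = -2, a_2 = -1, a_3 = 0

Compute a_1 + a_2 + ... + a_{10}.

25

1st diffs: 1, 1 (constant).
So a_j = j - 3.
Continuing: …, 1, 2, 3, 4, …, a_{10} = 7.
Summing j = 1..10 (10 terms) gives 25.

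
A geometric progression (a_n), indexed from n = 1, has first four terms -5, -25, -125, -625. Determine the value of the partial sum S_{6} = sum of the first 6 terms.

-19530

Common ratio r = 5.
a_n = (-5)·5^(n-1).
S = (-5)·(5^6 - 1)/(5 - 1) = (-5)·(15625 - 1)/(4) = -19530.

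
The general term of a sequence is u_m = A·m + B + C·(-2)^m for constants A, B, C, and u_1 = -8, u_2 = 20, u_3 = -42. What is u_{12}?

20460

Write the equations: A + B - 2C = -8; 2A + B + 4C = 20; 3A + B - 8C = -42.
Subtracting the first from the second: A + 6C = 28.
Subtracting the second from the third: A - 12C = -62.
Solving: C = 5, A = -2, then B = 4.
Hence u_{12} = -2·12 + 4 + 5·4096 = 20460.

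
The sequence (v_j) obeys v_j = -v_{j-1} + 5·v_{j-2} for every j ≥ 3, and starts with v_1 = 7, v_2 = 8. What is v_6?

-57

v_3 = 27;  v_4 = 13;  v_5 = 122;  v_6 = -57.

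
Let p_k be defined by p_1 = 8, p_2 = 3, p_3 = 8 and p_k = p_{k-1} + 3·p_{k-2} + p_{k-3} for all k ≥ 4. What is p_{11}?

10832

Iterate the recurrence:
p_4 = 25;  p_5 = 52;  p_6 = 135;  p_7 = 316;  p_8 = 773;  p_9 = 1856;  p_{10} = 4491;  p_{11} = 10832.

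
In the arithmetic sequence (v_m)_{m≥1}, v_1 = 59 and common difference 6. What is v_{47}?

335

v_m = 59 + (m - 1)·6.
v_{47} = 59 + 46·6 = 335.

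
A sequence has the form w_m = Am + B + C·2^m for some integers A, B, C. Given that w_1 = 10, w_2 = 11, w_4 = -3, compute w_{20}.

-2097043

At m = 1, 2, 4: A + B + 2C = 10; 2A + B + 4C = 11; 4A + B + 16C = -3.
Subtracting the first from the second: A + 2C = 1.
Subtracting the second from the third: 2A + 12C = -14.
Solving: C = -2, A = 5, then B = 9.
Therefore w_{20} = 100 + 9 + (-2)·1048576 = -2097043.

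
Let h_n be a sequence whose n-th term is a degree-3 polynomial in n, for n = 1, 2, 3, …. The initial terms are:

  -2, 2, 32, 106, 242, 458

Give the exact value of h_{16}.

1st diffs: 4, 30, 74, 136, 216.
2nd diffs: 26, 44, 62, 80.
3rd diffs: 18, 18, 18 (constant).
Newton forward-difference form: h_n = -2 + 4·C(n-1,1) + 26·C(n-1,2) + 18·C(n-1,3).
At n = 16: n-1 = 15, so h_{16} = -2 + 60 + 2730 + 8190 = 10978.

10978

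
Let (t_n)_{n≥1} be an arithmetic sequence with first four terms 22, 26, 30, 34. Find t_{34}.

154

Common difference d = 4.
t_n = 22 + (n - 1)·4.
t_{34} = 22 + 33·4 = 154.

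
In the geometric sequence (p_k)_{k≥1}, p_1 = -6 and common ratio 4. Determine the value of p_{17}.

p_k = (-6)·4^(k-1).
p_{17} = (-6)·4^16 = -25769803776.

-25769803776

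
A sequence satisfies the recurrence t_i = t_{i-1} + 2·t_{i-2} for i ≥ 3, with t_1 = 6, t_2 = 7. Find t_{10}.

2217

Applying the relation repeatedly:
t_3 = 19, t_4 = 33, t_5 = 71, t_6 = 137, t_7 = 279, t_8 = 553, t_9 = 1111, t_{10} = 2217.
(Characteristic roots are 2 and -1.)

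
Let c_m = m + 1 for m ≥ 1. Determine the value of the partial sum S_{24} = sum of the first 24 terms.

324

Over m = 1..24: Σm = 300.
Total = (1)·300 + (1)·24 = 324.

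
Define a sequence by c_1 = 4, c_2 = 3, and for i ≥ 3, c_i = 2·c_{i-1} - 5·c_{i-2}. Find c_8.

Step forward from the initial values:
c_3 = -14, c_4 = -43, c_5 = -16, c_6 = 183, c_7 = 446, c_8 = -23.

-23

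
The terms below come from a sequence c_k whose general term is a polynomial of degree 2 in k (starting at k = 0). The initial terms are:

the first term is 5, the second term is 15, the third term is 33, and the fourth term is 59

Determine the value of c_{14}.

1st diffs: 10, 18, 26.
2nd diffs: 8, 8 (constant).
So c_k = 4k^2 + 6k + 5.
Evaluating at k = 14 gives c_{14} = 873.

873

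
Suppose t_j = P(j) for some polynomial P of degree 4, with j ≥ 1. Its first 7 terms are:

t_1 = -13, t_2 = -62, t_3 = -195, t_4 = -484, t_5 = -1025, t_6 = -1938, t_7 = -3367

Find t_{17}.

-94877

1st diffs: -49, -133, -289, -541, -913, -1429.
2nd diffs: -84, -156, -252, -372, -516.
3rd diffs: -72, -96, -120, -144.
4th diffs: -24, -24, -24 (constant).
Newton forward-difference form: t_j = -13 + (-49)·C(j-1,1) + (-84)·C(j-1,2) + (-72)·C(j-1,3) + (-24)·C(j-1,4).
At j = 17: j-1 = 16, so t_{17} = -13 - 784 - 10080 - 40320 - 43680 = -94877.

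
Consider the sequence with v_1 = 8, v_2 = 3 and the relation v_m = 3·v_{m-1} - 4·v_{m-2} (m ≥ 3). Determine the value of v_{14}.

Iterate the recurrence:
v_3 = -23, v_4 = -81, v_5 = -151, …, v_{11} = -839, v_{12} = -15441, v_{13} = -42967, v_{14} = -67137.

-67137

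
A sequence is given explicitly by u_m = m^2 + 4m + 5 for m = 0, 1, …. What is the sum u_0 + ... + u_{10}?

660

Over m = 0..10: Σm = 55, Σm² = 385.
Total = (1)·385 + (4)·55 + (5)·11 = 660.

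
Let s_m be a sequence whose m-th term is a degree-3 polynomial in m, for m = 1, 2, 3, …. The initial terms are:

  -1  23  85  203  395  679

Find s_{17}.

1st diffs: 24, 62, 118, 192, 284.
2nd diffs: 38, 56, 74, 92.
3rd diffs: 18, 18, 18 (constant).
Newton forward-difference form: s_m = -1 + 24·C(m-1,1) + 38·C(m-1,2) + 18·C(m-1,3).
At m = 17: m-1 = 16, so s_{17} = -1 + 384 + 4560 + 10080 = 15023.

15023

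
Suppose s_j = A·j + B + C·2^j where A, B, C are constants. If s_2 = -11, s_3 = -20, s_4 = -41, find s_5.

Write the equations: 2A + B + 4C = -11; 3A + B + 8C = -20; 4A + B + 16C = -41.
Subtracting the first from the second: A + 4C = -9.
Subtracting the second from the third: A + 8C = -21.
Solving: C = -3, A = 3, then B = -5.
Therefore s_5 = 15 + (-5) + (-3)·32 = -86.

-86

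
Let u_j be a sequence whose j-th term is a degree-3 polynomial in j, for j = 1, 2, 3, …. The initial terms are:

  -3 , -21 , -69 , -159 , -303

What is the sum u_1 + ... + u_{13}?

-18603

1st diffs: -18, -48, -90, -144.
2nd diffs: -30, -42, -54.
3rd diffs: -12, -12 (constant).
Newton forward-difference form: u_j = -3 + (-18)·C(j-1,1) + (-30)·C(j-1,2) + (-12)·C(j-1,3).
Continuing: …, -513, -801, -1179, -1659, …, u_{13} = -4839.
Summing j = 1..13 (13 terms) gives -18603.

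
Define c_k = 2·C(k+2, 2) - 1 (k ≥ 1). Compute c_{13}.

C(15, 2) = 105, so c_{13} = 209.

209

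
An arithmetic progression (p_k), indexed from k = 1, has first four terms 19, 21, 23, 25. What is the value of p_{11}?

Common difference d = 2.
p_k = 19 + (k - 1)·2.
p_{11} = 19 + 10·2 = 39.

39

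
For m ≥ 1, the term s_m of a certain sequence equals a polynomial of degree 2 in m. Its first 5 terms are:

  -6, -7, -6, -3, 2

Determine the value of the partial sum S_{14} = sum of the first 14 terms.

1st diffs: -1, 1, 3, 5.
2nd diffs: 2, 2, 2 (constant).
So s_m = m^2 - 4m - 3.
Continuing: …, 9, 18, 29, 42, …, s_{14} = 137.
Summing m = 1..14 (14 terms) gives 553.

553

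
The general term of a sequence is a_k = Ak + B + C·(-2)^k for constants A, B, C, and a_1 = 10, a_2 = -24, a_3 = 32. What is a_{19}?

2621368

At k = 1, 2, 3: A + B - 2C = 10; 2A + B + 4C = -24; 3A + B - 8C = 32.
Subtracting the first from the second: A + 6C = -34.
Subtracting the second from the third: A - 12C = 56.
Solving: C = -5, A = -4, then B = 4.
Therefore a_{19} = -76 + 4 + (-5)·(-524288) = 2621368.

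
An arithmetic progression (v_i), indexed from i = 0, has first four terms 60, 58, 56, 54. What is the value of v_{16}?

Common difference d = -2.
v_i = 60 + (i - 0)·(-2).
v_{16} = 60 + 16·(-2) = 28.

28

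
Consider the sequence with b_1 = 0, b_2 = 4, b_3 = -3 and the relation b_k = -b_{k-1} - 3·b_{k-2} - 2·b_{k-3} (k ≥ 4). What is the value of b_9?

Applying the relation repeatedly:
b_4 = -9, b_5 = 10, b_6 = 23, b_7 = -35, b_8 = -54, b_9 = 113.

113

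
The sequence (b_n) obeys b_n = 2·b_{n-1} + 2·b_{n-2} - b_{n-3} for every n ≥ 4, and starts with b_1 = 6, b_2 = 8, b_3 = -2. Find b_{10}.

470

Iterate the recurrence:
b_4 = 6  b_5 = 0  b_6 = 14  b_7 = 22  b_8 = 72  b_9 = 174  b_{10} = 470.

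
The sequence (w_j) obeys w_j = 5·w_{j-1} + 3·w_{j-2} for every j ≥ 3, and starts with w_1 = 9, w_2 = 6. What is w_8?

286782

Compute successive terms:
w_3 = 57;  w_4 = 303;  w_5 = 1686;  w_6 = 9339;  w_7 = 51753;  w_8 = 286782.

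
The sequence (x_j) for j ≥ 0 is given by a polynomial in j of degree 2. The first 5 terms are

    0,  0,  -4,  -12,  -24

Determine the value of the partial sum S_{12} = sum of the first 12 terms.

1st diffs: 0, -4, -8, -12.
2nd diffs: -4, -4, -4 (constant).
So x_j = -2j^2 + 2j.
Continuing: …, -40, -60, -84, -112, …, x_{11} = -220.
Summing j = 0..11 (12 terms) gives -880.

-880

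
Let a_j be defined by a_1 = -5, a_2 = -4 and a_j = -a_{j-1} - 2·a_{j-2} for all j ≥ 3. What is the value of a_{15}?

Applying the relation repeatedly:
a_3 = 14;  a_4 = -6;  a_5 = -22;  …;  a_{12} = 18;  a_{13} = 410;  a_{14} = -446;  a_{15} = -374.

-374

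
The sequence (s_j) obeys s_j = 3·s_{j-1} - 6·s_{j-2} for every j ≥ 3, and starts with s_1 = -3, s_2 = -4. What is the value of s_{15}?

-809190

Applying the relation repeatedly:
s_3 = 6;  s_4 = 42;  s_5 = 90;  …;  s_{12} = 44226;  s_{13} = -4374;  s_{14} = -278478;  s_{15} = -809190.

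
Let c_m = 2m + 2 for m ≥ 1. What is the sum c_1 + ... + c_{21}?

Over m = 1..21: Σm = 231.
Total = (2)·231 + (2)·21 = 504.

504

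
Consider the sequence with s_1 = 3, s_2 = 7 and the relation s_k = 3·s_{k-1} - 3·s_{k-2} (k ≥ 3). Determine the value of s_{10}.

Applying the relation repeatedly:
s_3 = 12  s_4 = 15  s_5 = 9  s_6 = -18  s_7 = -81  s_8 = -189  s_9 = -324  s_{10} = -405.

-405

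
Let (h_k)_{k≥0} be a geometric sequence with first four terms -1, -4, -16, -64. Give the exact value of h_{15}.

-1073741824

Common ratio r = 4.
h_k = (-1)·4^(k-0).
h_{15} = (-1)·4^15 = -1073741824.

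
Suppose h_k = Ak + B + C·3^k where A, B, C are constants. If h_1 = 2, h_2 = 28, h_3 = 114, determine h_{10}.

295196

At k = 1, 2, 3: A + B + 3C = 2; 2A + B + 9C = 28; 3A + B + 27C = 114.
Subtracting the first from the second: A + 6C = 26.
Subtracting the second from the third: A + 18C = 86.
Solving: C = 5, A = -4, then B = -9.
So h_k = -4·k + (-9) + 5·3^k; at k=10 this is 295196.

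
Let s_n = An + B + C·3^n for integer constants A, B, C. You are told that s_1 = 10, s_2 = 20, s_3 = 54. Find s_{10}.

At n = 1, 2, 3: A + B + 3C = 10; 2A + B + 9C = 20; 3A + B + 27C = 54.
Subtracting the first from the second: A + 6C = 10.
Subtracting the second from the third: A + 18C = 34.
Solving: C = 2, A = -2, then B = 6.
Hence s_{10} = -2·10 + 6 + 2·59049 = 118084.

118084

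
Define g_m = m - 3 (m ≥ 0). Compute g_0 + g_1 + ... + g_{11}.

Over m = 0..11: Σm = 66.
Total = (1)·66 + (-3)·12 = 30.

30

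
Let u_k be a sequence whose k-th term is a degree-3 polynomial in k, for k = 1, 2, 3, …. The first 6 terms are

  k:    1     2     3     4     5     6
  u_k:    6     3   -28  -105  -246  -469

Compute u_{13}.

1st diffs: -3, -31, -77, -141, -223.
2nd diffs: -28, -46, -64, -82.
3rd diffs: -18, -18, -18 (constant).
So u_k = -3k^3 + 4k^2 + 6k - 1.
Evaluating at k = 13 gives u_{13} = -5838.

-5838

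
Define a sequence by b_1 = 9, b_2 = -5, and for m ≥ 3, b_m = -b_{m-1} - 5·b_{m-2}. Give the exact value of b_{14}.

Step forward from the initial values:
b_3 = -40;  b_4 = 65;  b_5 = 135;  …;  b_{11} = 18335;  b_{12} = 37340;  b_{13} = -129015;  b_{14} = -57685.

-57685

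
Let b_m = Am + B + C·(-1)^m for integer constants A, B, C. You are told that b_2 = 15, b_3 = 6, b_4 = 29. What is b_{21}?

Write the equations: 2A + B + C = 15; 3A + B - C = 6; 4A + B + C = 29.
Subtracting the first from the second: A - 2C = -9.
Subtracting the second from the third: A + 2C = 23.
Solving: C = 8, A = 7, then B = -7.
Therefore b_{21} = 147 + (-7) + 8·(-1) = 132.

132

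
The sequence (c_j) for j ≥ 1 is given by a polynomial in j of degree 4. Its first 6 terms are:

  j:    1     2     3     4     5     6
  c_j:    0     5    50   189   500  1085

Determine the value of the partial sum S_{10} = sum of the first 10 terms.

1st diffs: 5, 45, 139, 311, 585.
2nd diffs: 40, 94, 172, 274.
3rd diffs: 54, 78, 102.
4th diffs: 24, 24 (constant).
Newton forward-difference form: c_j = 5·C(j-1,1) + 40·C(j-1,2) + 54·C(j-1,3) + 24·C(j-1,4).
Continuing: 2070, 3605, 5864, 9045.
Summing j = 1..10 (10 terms) gives 22413.

22413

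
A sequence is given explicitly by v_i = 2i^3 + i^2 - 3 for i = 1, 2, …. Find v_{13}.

v_{13} = 2·13^3 + 1·13^2 - 3 = 4560.

4560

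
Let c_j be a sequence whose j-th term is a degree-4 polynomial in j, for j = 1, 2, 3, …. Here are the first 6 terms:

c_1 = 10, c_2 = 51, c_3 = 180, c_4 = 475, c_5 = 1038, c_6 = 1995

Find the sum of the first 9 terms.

1st diffs: 41, 129, 295, 563, 957.
2nd diffs: 88, 166, 268, 394.
3rd diffs: 78, 102, 126.
4th diffs: 24, 24 (constant).
Newton forward-difference form: c_j = 10 + 41·C(j-1,1) + 88·C(j-1,2) + 78·C(j-1,3) + 24·C(j-1,4).
Continuing: 3496, 5715, 8850.
Summing j = 1..9 (9 terms) gives 21810.

21810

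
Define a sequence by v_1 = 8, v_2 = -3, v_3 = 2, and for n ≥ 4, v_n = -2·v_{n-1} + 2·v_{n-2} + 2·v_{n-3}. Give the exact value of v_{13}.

-24992

Compute successive terms:
v_4 = 6;  v_5 = -14;  v_6 = 44;  v_7 = -104;  v_8 = 268;  v_9 = -656;  v_{10} = 1640;  v_{11} = -4056;  v_{12} = 10080;  v_{13} = -24992.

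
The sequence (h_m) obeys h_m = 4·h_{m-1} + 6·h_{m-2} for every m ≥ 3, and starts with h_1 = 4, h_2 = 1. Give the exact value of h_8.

h_3 = 28, h_4 = 118, h_5 = 640, h_6 = 3268, h_7 = 16912, h_8 = 87256.

87256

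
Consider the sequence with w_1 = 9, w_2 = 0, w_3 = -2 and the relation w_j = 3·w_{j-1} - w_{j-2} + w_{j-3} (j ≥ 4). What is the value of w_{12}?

Applying the relation repeatedly:
w_4 = 3;  w_5 = 11;  w_6 = 28;  w_7 = 76;  w_8 = 211;  w_9 = 585;  w_{10} = 1620;  w_{11} = 4486;  w_{12} = 12423.

12423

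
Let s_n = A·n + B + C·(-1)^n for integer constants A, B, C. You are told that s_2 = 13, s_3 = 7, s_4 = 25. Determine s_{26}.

157

At n = 2, 3, 4: 2A + B + C = 13; 3A + B - C = 7; 4A + B + C = 25.
Subtracting the first from the second: A - 2C = -6.
Subtracting the second from the third: A + 2C = 18.
Solving: C = 6, A = 6, then B = -5.
So s_n = 6·n + (-5) + 6·(-1)^n; at n=26 this is 157.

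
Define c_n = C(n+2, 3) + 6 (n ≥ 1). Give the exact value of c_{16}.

C(18, 3) = 816, so c_{16} = 822.

822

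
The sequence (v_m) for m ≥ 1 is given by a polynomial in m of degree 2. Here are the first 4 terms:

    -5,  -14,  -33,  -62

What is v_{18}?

1st diffs: -9, -19, -29.
2nd diffs: -10, -10 (constant).
So v_m = -5m^2 + 6m - 6.
Evaluating at m = 18 gives v_{18} = -1518.

-1518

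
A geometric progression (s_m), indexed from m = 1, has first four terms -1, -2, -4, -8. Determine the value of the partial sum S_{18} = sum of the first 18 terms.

-262143

Common ratio r = 2.
s_m = (-1)·2^(m-1).
S = (-1)·(2^18 - 1)/(2 - 1) = (-1)·(262144 - 1)/(1) = -262143.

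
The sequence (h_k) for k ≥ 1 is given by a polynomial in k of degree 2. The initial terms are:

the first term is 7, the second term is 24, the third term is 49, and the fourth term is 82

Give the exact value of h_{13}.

739

1st diffs: 17, 25, 33.
2nd diffs: 8, 8 (constant).
So h_k = 4k^2 + 5k - 2.
Evaluating at k = 13 gives h_{13} = 739.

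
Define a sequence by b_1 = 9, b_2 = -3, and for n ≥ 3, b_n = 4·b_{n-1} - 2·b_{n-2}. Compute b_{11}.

Applying the relation repeatedly:
b_3 = -30  b_4 = -114  b_5 = -396  b_6 = -1356  b_7 = -4632  b_8 = -15816  b_9 = -54000  b_{10} = -184368  b_{11} = -629472.

-629472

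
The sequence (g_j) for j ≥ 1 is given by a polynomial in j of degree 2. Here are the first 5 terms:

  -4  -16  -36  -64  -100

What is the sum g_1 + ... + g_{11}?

1st diffs: -12, -20, -28, -36.
2nd diffs: -8, -8, -8 (constant).
Newton forward-difference form: g_j = -4 + (-12)·C(j-1,1) + (-8)·C(j-1,2).
Continuing: …, -144, -196, -256, -324, …, g_{11} = -484.
Summing j = 1..11 (11 terms) gives -2024.

-2024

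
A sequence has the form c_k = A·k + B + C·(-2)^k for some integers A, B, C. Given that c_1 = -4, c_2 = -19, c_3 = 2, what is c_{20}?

At k = 1, 2, 3: A + B - 2C = -4; 2A + B + 4C = -19; 3A + B - 8C = 2.
Subtracting the first from the second: A + 6C = -15.
Subtracting the second from the third: A - 12C = 21.
Solving: C = -2, A = -3, then B = -5.
So c_k = -3·k + (-5) + (-2)·(-2)^k; at k=20 this is -2097217.

-2097217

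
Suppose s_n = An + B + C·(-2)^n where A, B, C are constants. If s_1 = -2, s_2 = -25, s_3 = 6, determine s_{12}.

Plug in n = 1, 2, 3: A + B - 2C = -2; 2A + B + 4C = -25; 3A + B - 8C = 6.
Subtracting the first from the second: A + 6C = -23.
Subtracting the second from the third: A - 12C = 31.
Solving: C = -3, A = -5, then B = -3.
Therefore s_{12} = -60 + (-3) + (-3)·4096 = -12351.

-12351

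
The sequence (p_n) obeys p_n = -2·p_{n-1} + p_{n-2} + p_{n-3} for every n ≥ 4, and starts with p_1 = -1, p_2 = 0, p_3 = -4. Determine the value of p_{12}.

5080

Step forward from the initial values:
p_4 = 7, p_5 = -18, p_6 = 39, p_7 = -89, p_8 = 199, p_9 = -448, p_{10} = 1006, p_{11} = -2261, p_{12} = 5080.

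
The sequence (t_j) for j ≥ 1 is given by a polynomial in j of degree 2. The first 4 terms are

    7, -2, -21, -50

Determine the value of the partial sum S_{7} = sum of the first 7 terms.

1st diffs: -9, -19, -29.
2nd diffs: -10, -10 (constant).
Newton forward-difference form: t_j = 7 + (-9)·C(j-1,1) + (-10)·C(j-1,2).
Continuing: -89, -138, -197.
Summing j = 1..7 (7 terms) gives -490.

-490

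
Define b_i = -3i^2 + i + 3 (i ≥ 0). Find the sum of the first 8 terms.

-368

Over i = 0..7: Σi = 28, Σi² = 140.
Total = (-3)·140 + (1)·28 + (3)·8 = -368.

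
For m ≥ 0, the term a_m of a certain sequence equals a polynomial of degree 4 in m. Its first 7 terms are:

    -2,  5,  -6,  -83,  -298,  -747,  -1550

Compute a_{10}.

-11542

1st diffs: 7, -11, -77, -215, -449, -803.
2nd diffs: -18, -66, -138, -234, -354.
3rd diffs: -48, -72, -96, -120.
4th diffs: -24, -24, -24 (constant).
Newton forward-difference form: a_m = -2 + 7·C(m,1) + (-18)·C(m,2) + (-48)·C(m,3) + (-24)·C(m,4).
At m = 10: m = 10, so a_{10} = -2 + 70 - 810 - 5760 - 5040 = -11542.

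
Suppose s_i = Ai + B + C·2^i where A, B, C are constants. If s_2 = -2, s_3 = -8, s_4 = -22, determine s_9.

The three given values yield: 2A + B + 4C = -2; 3A + B + 8C = -8; 4A + B + 16C = -22.
Subtracting the first from the second: A + 4C = -6.
Subtracting the second from the third: A + 8C = -14.
Solving: C = -2, A = 2, then B = 2.
Therefore s_9 = 18 + 2 + (-2)·512 = -1004.

-1004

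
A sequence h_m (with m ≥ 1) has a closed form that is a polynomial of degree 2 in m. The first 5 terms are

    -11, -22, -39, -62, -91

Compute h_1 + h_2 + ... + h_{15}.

-4050

1st diffs: -11, -17, -23, -29.
2nd diffs: -6, -6, -6 (constant).
Newton forward-difference form: h_m = -11 + (-11)·C(m-1,1) + (-6)·C(m-1,2).
Continuing: …, -126, -167, -214, -267, …, h_{15} = -711.
Summing m = 1..15 (15 terms) gives -4050.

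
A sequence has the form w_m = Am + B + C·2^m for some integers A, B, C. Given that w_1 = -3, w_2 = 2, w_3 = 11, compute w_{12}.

At m = 1, 2, 3: A + B + 2C = -3; 2A + B + 4C = 2; 3A + B + 8C = 11.
Subtracting the first from the second: A + 2C = 5.
Subtracting the second from the third: A + 4C = 9.
Solving: C = 2, A = 1, then B = -8.
So w_m = 1·m + (-8) + 2·2^m; at m=12 this is 8196.

8196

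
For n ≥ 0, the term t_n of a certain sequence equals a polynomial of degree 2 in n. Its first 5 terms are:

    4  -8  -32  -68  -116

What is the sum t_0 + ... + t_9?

1st diffs: -12, -24, -36, -48.
2nd diffs: -12, -12, -12 (constant).
So t_n = -6n^2 - 6n + 4.
Continuing: …, -176, -248, -332, -428, …, t_9 = -536.
Summing n = 0..9 (10 terms) gives -1940.

-1940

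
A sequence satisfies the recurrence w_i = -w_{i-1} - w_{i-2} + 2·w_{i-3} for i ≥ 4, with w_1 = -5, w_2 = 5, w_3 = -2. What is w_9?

-98

Step forward from the initial values:
w_4 = -13; w_5 = 25; w_6 = -16; w_7 = -35; w_8 = 101; w_9 = -98.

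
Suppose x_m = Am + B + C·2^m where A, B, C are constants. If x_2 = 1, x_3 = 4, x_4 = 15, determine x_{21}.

4194202

Write the equations: 2A + B + 4C = 1; 3A + B + 8C = 4; 4A + B + 16C = 15.
Subtracting the first from the second: A + 4C = 3.
Subtracting the second from the third: A + 8C = 11.
Solving: C = 2, A = -5, then B = 3.
So x_m = -5·m + 3 + 2·2^m; at m=21 this is 4194202.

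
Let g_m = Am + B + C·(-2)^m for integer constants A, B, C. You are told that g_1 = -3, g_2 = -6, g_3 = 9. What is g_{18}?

Write the equations: A + B - 2C = -3; 2A + B + 4C = -6; 3A + B - 8C = 9.
Subtracting the first from the second: A + 6C = -3.
Subtracting the second from the third: A - 12C = 15.
Solving: C = -1, A = 3, then B = -8.
So g_m = 3·m + (-8) + (-1)·(-2)^m; at m=18 this is -262098.

-262098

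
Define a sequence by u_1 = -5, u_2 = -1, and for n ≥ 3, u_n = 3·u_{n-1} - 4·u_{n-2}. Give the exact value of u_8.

-809

Compute successive terms:
u_3 = 17, u_4 = 55, u_5 = 97, u_6 = 71, u_7 = -175, u_8 = -809.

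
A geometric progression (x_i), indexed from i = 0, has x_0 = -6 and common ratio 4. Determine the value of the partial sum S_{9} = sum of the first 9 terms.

-524286

x_i = (-6)·4^(i-0).
S = (-6)·(4^9 - 1)/(4 - 1) = (-6)·(262144 - 1)/(3) = -524286.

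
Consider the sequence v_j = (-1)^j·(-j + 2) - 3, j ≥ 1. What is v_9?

4

(-1)^9 = -1; -j + 2 at j=9 is -7; so v_9 = 4.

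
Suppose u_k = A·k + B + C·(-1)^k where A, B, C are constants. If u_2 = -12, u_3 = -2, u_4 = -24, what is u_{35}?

At k = 2, 3, 4: 2A + B + C = -12; 3A + B - C = -2; 4A + B + C = -24.
Subtracting the first from the second: A - 2C = 10.
Subtracting the second from the third: A + 2C = -22.
Solving: C = -8, A = -6, then B = 8.
Hence u_{35} = -6·35 + 8 + (-8)·(-1) = -194.

-194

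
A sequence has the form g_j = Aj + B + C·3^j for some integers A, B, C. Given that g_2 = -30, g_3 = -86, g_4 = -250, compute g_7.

-6574

Write the equations: 2A + B + 9C = -30; 3A + B + 27C = -86; 4A + B + 81C = -250.
Subtracting the first from the second: A + 18C = -56.
Subtracting the second from the third: A + 54C = -164.
Solving: C = -3, A = -2, then B = 1.
Hence g_7 = -2·7 + 1 + (-3)·2187 = -6574.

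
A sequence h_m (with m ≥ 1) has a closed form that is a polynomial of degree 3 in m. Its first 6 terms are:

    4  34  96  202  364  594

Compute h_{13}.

1st diffs: 30, 62, 106, 162, 230.
2nd diffs: 32, 44, 56, 68.
3rd diffs: 12, 12, 12 (constant).
Newton forward-difference form: h_m = 4 + 30·C(m-1,1) + 32·C(m-1,2) + 12·C(m-1,3).
At m = 13: m-1 = 12, so h_{13} = 4 + 360 + 2112 + 2640 = 5116.

5116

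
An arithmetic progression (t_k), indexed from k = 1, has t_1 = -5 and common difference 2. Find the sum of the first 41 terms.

1435

t_k = -5 + (k - 1)·2.
t_{41} = 75; S = 41·(-5 + 75)/2 = 1435.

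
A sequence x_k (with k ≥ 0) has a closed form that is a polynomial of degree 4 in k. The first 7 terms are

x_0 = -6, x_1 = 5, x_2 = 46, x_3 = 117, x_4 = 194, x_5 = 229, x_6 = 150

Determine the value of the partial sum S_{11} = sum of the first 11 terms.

1st diffs: 11, 41, 71, 77, 35, -79.
2nd diffs: 30, 30, 6, -42, -114.
3rd diffs: 0, -24, -48, -72.
4th diffs: -24, -24, -24 (constant).
Newton forward-difference form: x_k = -6 + 11·C(k,1) + 30·C(k,2) + (-24)·C(k,4).
Continuing: -139, -758, -1851, -3586.
Summing k = 0..10 (11 terms) gives -5599.

-5599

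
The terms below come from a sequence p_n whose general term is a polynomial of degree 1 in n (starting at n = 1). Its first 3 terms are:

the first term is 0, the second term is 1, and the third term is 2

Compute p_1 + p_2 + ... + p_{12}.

66

1st diffs: 1, 1 (constant).
So p_n = n - 1.
Continuing: …, 3, 4, 5, 6, …, p_{12} = 11.
Summing n = 1..12 (12 terms) gives 66.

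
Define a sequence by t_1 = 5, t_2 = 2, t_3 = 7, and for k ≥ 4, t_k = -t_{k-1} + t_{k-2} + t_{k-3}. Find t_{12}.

Applying the relation repeatedly:
t_4 = 0, t_5 = 9, t_6 = -2, t_7 = 11, t_8 = -4, t_9 = 13, t_{10} = -6, t_{11} = 15, t_{12} = -8.

-8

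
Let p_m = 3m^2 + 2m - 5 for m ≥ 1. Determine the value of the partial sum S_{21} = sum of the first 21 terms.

Over m = 1..21: Σm = 231, Σm² = 3311.
Total = (3)·3311 + (2)·231 + (-5)·21 = 10290.

10290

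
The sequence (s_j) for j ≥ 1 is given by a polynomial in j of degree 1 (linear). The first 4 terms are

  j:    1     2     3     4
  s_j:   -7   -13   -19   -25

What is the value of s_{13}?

-79

1st diffs: -6, -6, -6 (constant).
So s_j = -6j - 1.
Evaluating at j = 13 gives s_{13} = -79.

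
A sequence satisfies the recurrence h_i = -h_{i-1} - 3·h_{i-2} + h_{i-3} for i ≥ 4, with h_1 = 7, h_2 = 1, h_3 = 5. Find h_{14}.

Compute successive terms:
h_4 = -1; h_5 = -13; h_6 = 21; …; h_{11} = -515; h_{12} = -121; h_{13} = 1899; h_{14} = -2051.

-2051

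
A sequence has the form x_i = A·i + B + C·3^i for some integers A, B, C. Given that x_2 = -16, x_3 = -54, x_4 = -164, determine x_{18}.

-774841008

The three given values yield: 2A + B + 9C = -16; 3A + B + 27C = -54; 4A + B + 81C = -164.
Subtracting the first from the second: A + 18C = -38.
Subtracting the second from the third: A + 54C = -110.
Solving: C = -2, A = -2, then B = 6.
Hence x_{18} = -2·18 + 6 + (-2)·387420489 = -774841008.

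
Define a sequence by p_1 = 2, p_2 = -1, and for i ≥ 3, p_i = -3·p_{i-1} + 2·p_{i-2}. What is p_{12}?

-602255

Applying the relation repeatedly:
p_3 = 7; p_4 = -23; p_5 = 83; p_6 = -295; p_7 = 1051; p_8 = -3743; p_9 = 13331; p_{10} = -47479; p_{11} = 169099; p_{12} = -602255.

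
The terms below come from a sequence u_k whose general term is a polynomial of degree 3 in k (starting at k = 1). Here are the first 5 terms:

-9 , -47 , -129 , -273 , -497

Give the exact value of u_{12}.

1st diffs: -38, -82, -144, -224.
2nd diffs: -44, -62, -80.
3rd diffs: -18, -18 (constant).
Newton forward-difference form: u_k = -9 + (-38)·C(k-1,1) + (-44)·C(k-1,2) + (-18)·C(k-1,3).
At k = 12: k-1 = 11, so u_{12} = -9 - 418 - 2420 - 2970 = -5817.

-5817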